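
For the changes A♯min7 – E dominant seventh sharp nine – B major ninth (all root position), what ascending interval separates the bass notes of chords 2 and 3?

The roots are E and B.
E up to B spans 5 letter names and 7 semitones — a perfect fifth.

perfect fifth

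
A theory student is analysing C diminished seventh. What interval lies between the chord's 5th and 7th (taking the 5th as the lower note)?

The chord tones of C diminished seventh are C, Eb, Gb, Bbb.
So we need the interval from Gb up to Bbb.
3 letter names make it a third; at 3 semitones (a half step narrower than major) the quality is minor.

minor third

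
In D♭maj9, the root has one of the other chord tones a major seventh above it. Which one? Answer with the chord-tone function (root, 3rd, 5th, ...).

7th

Spelling the chord: D♭–F–A♭–C–E♭.
The root is D♭. A major seventh above D♭ is C.
C is the chord's 7th.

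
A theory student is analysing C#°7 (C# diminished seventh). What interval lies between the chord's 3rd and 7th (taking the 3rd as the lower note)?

diminished fifth

The chord tones of C# diminished seventh are C# E G Bb.
So we need the interval from E up to Bb.
5 letter names make it a fifth; at 6 semitones (a half step narrower than perfect) the quality is diminished.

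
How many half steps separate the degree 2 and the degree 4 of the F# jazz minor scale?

The scale is F# G# A B C# D# E#.
G# up to B is a minor third — 3 semitones.

3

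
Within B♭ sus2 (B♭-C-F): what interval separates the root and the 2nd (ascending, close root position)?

The root is B♭ and the 2nd is C.
B♭ up to C spans 2 letter names and 2 semitones — a major second.

major second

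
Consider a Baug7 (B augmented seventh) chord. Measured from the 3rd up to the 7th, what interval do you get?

The chord tones of Baug7 (B augmented seventh) are B, D♯, F𝄪, A.
The 3rd is D♯ and the 7th is A.
5 letter names make it a fifth; at 6 semitones (a half step narrower than perfect) the quality is diminished.

diminished fifth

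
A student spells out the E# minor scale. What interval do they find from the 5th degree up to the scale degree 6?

E# natural minor: E# F## G# A# B# C# D#.
The 5th degree is B# and the 6th degree is C#.
B# up to C# is 1 semitone, a half step narrower than a major second, so the interval is minor.

minor 2nd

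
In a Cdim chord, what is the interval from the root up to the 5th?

C diminished is spelled C E♭ G♭.
So we need the interval from C up to G♭.
C up to G♭ is 6 semitones, a half step narrower than a perfect fifth, so the interval is diminished.

d5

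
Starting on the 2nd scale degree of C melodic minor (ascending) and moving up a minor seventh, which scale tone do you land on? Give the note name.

C

The scale is C D E♭ F G A B.
The 2nd scale degree is D; a minor seventh above that is C — scale degree 1.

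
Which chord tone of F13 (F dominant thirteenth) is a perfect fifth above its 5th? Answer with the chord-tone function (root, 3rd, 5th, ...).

9th

Spelling the chord: F–A–C–Eb–G–D.
The 5th is C. A perfect fifth above C is G.
G is the chord's 9th.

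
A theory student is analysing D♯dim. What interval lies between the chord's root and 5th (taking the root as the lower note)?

d5

D♯dim is spelled D♯, F♯, A.
The root is D♯ and the 5th is A.
From D♯ to A: 6 semitones over a fifth = diminished.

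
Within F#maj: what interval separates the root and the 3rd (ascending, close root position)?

F# major: F#–A#–C#.
That puts F# below A#.
F# up to A# spans 3 letter names and 4 semitones — a major third.

major third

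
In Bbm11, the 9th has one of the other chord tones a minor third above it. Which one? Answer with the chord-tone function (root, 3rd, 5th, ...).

Spelling the chord: Bb, Db, F, Ab, C, Eb.
The 9th is C. A minor third above C is Eb.
Eb is the chord's 11th.

11th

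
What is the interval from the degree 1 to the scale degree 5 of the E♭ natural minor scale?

perfect fifth

The scale runs E♭ F G♭ A♭ B♭ C♭ D♭.
The degree 1 is E♭ and the scale degree 5 is B♭.
E♭ up to B♭ spans 5 letter names and 7 semitones — a perfect fifth.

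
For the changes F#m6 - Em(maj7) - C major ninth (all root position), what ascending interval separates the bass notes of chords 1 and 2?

The roots are F# and E.
F# up to E is 10 semitones, a half step narrower than a major seventh, so the interval is minor.

minor 7th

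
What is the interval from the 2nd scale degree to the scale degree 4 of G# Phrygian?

major 3rd

Spelling G# Phrygian: G# A B C# D# E F#.
That puts A below C#.
A up to C# spans 3 letter names and 4 semitones — a major third.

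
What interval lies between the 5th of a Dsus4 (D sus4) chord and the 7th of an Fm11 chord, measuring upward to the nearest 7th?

diminished fifth

Dsus4 (D sus4) has A as its 5th, and Fm11 has Eb as its 7th.
5 letter names make it a fifth; at 6 semitones (a half step narrower than perfect) the quality is diminished.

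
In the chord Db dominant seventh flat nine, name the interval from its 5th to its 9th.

Spelling the chord: Db, F, Ab, Cb, Ebb.
That puts Ab below Ebb.
5 letter names make it a fifth; at 6 semitones (a half step narrower than perfect) the quality is diminished.

diminished fifth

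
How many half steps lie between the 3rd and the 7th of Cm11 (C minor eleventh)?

7

Cm11 (C minor eleventh): C-Eb-G-Bb-D-F.
Eb to Bb is a perfect fifth: 7 semitones.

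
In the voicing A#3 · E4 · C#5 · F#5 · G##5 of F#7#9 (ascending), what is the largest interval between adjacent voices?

Adjacent intervals: A#3→E4 = diminished fifth; E4→C#5 = major sixth; C#5→F#5 = perfect fourth; F#5→G##5 = augmented second.
The largest is E4 to C#5, a major sixth (9 semitones).

major sixth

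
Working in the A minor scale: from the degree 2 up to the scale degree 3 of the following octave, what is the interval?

Spelling the A minor scale: A B C D E F G.
The degree 2 is B and the 3rd degree (up an octave) is C.
9 letter names make it a ninth; at 13 semitones (a half step narrower than major) the quality is minor.

minor ninth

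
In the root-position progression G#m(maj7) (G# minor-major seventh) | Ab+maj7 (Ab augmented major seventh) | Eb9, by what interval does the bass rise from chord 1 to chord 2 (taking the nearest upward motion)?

d2

The roots are G# and Ab.
2 letter names make it a second; at 0 semitones (a whole step narrower than major) the quality is diminished.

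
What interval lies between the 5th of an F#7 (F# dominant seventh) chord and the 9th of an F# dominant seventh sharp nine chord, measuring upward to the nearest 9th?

F#7 (F# dominant seventh) has C# as its 5th, and F# dominant seventh sharp nine has G## as its 9th.
From C# to G##: 8 semitones over a fifth = augmented.

augmented fifth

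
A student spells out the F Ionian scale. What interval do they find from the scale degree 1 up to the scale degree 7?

F major: F G A Bb C D E.
Scale degree 1 = F; degree 7 = E.
Counting 7 letters and 11 half steps from F gives a major seventh.

major seventh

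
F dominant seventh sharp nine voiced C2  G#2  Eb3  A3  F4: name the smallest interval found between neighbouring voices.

Adjacent intervals: C2→G#2 = augmented fifth; G#2→Eb3 = diminished sixth; Eb3→A3 = augmented fourth; A3→F4 = minor sixth.
The smallest is Eb3 to A3, an augmented fourth (6 semitones).

augmented fourth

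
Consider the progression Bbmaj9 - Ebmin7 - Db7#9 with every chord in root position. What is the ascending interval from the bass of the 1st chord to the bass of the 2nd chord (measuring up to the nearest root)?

The roots are Bb and Eb.
Bb up to Eb spans 4 letter names and 5 semitones — a perfect fourth.

perfect fourth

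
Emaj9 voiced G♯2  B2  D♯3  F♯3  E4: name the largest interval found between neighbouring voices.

minor seventh

Adjacent intervals: G♯2→B2 = minor third; B2→D♯3 = major third; D♯3→F♯3 = minor third; F♯3→E4 = minor seventh.
The largest is F♯3 to E4, a minor seventh (10 semitones).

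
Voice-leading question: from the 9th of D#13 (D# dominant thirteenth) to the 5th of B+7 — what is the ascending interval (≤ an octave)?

D#13 (D# dominant thirteenth) has E# as its 9th, and B+7 has F## as its 5th.
Counting 2 letters and 2 half steps from E# gives a major second.

M2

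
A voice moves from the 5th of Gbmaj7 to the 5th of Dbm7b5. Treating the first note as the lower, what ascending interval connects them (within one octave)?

diminished 5th

Gbmaj7 has Db as its 5th, and Dbm7b5 has Abb as its 5th.
5 letter names make it a fifth; at 6 semitones (a half step narrower than perfect) the quality is diminished.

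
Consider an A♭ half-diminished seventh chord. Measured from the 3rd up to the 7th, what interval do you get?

perfect fifth

A♭ø is spelled A♭–C♭–E𝄫–G♭.
That puts C♭ below G♭.
C♭ up to G♭ spans 5 letter names and 7 semitones — a perfect fifth.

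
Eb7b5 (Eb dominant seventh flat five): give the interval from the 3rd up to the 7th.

diminished fifth

Spelling the chord: Eb-G-Bbb-Db.
That puts G below Db.
G up to Db is 6 semitones, a half step narrower than a perfect fifth, so the interval is diminished.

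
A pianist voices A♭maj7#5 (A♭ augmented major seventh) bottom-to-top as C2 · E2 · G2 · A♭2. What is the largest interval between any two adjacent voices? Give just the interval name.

Adjacent intervals: C2→E2 = major third; E2→G2 = minor third; G2→A♭2 = minor second.
The largest is C2 to E2, a major third (4 semitones).

major 3rd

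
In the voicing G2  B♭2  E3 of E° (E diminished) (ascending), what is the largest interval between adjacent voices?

augmented fourth

Adjacent intervals: G2→B♭2 = minor third; B♭2→E3 = augmented fourth.
The largest is B♭2 to E3, an augmented fourth (6 semitones).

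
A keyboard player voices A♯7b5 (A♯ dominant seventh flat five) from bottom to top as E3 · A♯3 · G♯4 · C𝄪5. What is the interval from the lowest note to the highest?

The outer voices are E3 and C𝄪5.
13 letter names make it a thirteenth; at 22 semitones (a half step wider than major) the quality is augmented.

augmented thirteenth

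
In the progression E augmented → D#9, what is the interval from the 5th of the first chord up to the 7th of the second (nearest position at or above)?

minor second

The 5th of E augmented is B#; the 7th of D#9 is C#.
B# up to C# is 1 semitone, a half step narrower than a major second, so the interval is minor.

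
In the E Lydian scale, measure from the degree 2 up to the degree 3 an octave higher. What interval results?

The scale runs E F# G# A# B C# D#.
The degree 2 is F# and the degree 3 (up an octave) is G#.
Counting 9 letters and 14 half steps from F# gives a major ninth.

major ninth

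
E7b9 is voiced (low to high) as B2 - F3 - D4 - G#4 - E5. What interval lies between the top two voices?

Those voices are G#4 and E5.
6 letter names make it a sixth; at 8 semitones (a half step narrower than major) the quality is minor.

minor sixth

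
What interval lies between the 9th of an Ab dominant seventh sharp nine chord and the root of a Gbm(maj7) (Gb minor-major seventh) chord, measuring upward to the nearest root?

d6

The 9th of Ab dominant seventh sharp nine is B; the root of Gbm(maj7) (Gb minor-major seventh) is Gb.
B up to Gb is 7 semitones, a whole step narrower than a major sixth, so the interval is diminished.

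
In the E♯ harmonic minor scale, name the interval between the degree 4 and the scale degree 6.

minor 3rd

E♯ harmonic minor: E♯ F𝄪 G♯ A♯ B♯ C♯ D𝄪.
The degree 4 is A♯ and the 6th scale degree is C♯.
3 letter names make it a third; at 3 semitones (a half step narrower than major) the quality is minor.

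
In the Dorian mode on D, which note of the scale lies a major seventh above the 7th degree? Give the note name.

B

The scale is D E F G A B C.
The 7th degree is C; a major seventh above that is B — scale degree 6.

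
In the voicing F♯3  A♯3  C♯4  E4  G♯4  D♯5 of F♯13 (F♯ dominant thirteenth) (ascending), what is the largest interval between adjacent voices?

Adjacent intervals: F♯3→A♯3 = major third; A♯3→C♯4 = minor third; C♯4→E4 = minor third; E4→G♯4 = major third; G♯4→D♯5 = perfect fifth.
The largest is G♯4 to D♯5, a perfect fifth (7 semitones).

perfect fifth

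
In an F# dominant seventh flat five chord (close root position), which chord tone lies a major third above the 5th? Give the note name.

Spelling the chord: F#, A#, C, E.
The 5th is C. A major third above C is E.
E is the chord's 7th.

E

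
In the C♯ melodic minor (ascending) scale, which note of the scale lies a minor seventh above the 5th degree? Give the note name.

The scale is C♯ D♯ E F♯ G♯ A♯ B♯.
The 5th degree is G♯; a minor seventh above that is F♯ — scale degree 4.

F#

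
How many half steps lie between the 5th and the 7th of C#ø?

The chord tones of C# half-diminished seventh are C#, E, G, B.
G to B is a major third: 4 semitones.

4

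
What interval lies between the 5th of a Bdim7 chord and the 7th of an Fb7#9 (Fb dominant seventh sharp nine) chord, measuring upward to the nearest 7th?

The 5th of Bdim7 is F; the 7th of Fb7#9 (Fb dominant seventh sharp nine) is Ebb.
From F to Ebb: 9 semitones over a seventh = diminished.

diminished seventh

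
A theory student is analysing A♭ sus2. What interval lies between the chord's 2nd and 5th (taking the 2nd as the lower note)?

perfect fourth

The chord tones of A♭ sus2 are A♭–B♭–E♭.
2nd = B♭; 5th = E♭.
From B♭ to E♭ is 5 semitones, exactly the perfect fourth.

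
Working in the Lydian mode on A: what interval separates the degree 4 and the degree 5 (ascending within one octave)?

minor second

A lydian: A B C# D# E F# G#.
Degree 4 = D#; 5th scale degree = E.
From D# to E: 1 semitone over a second = minor.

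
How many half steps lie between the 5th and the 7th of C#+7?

2

C# augmented seventh: C# E# G## B.
G## to B is a diminished third: 2 semitones.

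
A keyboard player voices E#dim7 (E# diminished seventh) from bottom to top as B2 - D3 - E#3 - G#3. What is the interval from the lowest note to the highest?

M6

The outer voices are B2 and G#3.
From B to G# is 9 semitones, exactly the major sixth.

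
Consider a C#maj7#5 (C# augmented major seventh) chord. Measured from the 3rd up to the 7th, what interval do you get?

C#maj7#5: C#–E#–G##–B#.
3rd = E#; 7th = B#.
Counting 5 letters and 7 half steps from E# gives a perfect fifth.

P5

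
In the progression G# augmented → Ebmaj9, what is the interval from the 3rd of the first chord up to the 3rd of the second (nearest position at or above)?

G# augmented has B# as its 3rd, and Ebmaj9 has G as its 3rd.
B# up to G is 7 semitones, a whole step narrower than a major sixth, so the interval is diminished.

diminished sixth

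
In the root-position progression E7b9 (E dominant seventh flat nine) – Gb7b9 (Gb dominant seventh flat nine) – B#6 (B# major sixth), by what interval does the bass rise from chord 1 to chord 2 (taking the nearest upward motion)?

diminished third

The roots are E and Gb.
From E to Gb: 2 semitones over a third = diminished.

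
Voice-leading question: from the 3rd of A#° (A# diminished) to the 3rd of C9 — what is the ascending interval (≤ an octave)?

m3

A#° (A# diminished) has C# as its 3rd, and C9 has E as its 3rd.
C# up to E is 3 semitones, a half step narrower than a major third, so the interval is minor.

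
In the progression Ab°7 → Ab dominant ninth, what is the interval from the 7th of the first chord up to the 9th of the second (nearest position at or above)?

augmented 3rd

The 7th of Ab°7 is Gbb; the 9th of Ab dominant ninth is Bb.
Gbb up to Bb is 5 semitones, a half step wider than a major third, so the interval is augmented.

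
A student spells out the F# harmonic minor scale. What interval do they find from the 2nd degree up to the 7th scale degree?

Spelling the F# harmonic minor scale: F# G# A B C# D E#.
The 2nd degree is G# and the 7th degree is E#.
Counting 6 letters and 9 half steps from G# gives a major sixth.

major 6th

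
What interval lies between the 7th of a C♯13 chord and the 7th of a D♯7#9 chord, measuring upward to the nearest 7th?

major 2nd

C♯13 has B as its 7th, and D♯7#9 has C♯ as its 7th.
B up to C♯ spans 2 letter names and 2 semitones — a major second.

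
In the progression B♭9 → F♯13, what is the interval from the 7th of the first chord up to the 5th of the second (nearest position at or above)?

augmented 3rd

The 7th of B♭9 is A♭; the 5th of F♯13 is C♯.
3 letter names make it a third; at 5 semitones (a half step wider than major) the quality is augmented.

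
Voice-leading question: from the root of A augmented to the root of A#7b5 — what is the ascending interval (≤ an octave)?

augmented 1st

The root of A augmented is A; the root of A#7b5 is A#.
A up to A# is 1 semitone, a half step wider than a perfect unison, so the interval is augmented.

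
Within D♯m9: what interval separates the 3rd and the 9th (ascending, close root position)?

D♯m9: D♯-F♯-A♯-C♯-E♯.
The 3rd is F♯ and the 9th is E♯.
Counting 7 letters and 11 half steps from F♯ gives a major seventh.

M7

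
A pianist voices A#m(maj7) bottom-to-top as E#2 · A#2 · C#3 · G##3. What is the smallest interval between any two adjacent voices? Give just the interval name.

Adjacent intervals: E#2→A#2 = perfect fourth; A#2→C#3 = minor third; C#3→G##3 = augmented fifth.
The smallest is A#2 to C#3, a minor third (3 semitones).

minor 3rd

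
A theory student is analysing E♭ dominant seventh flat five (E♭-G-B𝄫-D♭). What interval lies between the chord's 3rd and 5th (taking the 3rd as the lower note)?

So we need the interval from G up to B𝄫.
3 letter names make it a third; at 2 semitones (a whole step narrower than major) the quality is diminished.

diminished 3rd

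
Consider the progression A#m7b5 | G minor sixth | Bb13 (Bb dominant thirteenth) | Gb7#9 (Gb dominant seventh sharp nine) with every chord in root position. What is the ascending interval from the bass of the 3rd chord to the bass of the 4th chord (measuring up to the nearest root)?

minor 6th

The roots are Bb and Gb.
From Bb to Gb: 8 semitones over a sixth = minor.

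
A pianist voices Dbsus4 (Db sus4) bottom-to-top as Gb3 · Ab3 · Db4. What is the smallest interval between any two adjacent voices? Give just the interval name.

major second

Adjacent intervals: Gb3→Ab3 = major second; Ab3→Db4 = perfect fourth.
The smallest is Gb3 to Ab3, a major second (2 semitones).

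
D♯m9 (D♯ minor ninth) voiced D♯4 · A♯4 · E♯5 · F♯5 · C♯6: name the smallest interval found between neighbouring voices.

Adjacent intervals: D♯4→A♯4 = perfect fifth; A♯4→E♯5 = perfect fifth; E♯5→F♯5 = minor second; F♯5→C♯6 = perfect fifth.
The smallest is E♯5 to F♯5, a minor second (1 semitone).

minor 2nd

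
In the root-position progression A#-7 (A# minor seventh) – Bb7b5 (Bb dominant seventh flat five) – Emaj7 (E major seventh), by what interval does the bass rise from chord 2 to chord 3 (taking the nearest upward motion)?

The roots are Bb and E.
From Bb to E: 6 semitones over a fourth = augmented.

augmented 4th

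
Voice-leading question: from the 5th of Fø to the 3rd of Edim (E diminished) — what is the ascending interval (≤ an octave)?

The 5th of Fø is Cb; the 3rd of Edim (E diminished) is G.
Cb up to G is 8 semitones, a half step wider than a perfect fifth, so the interval is augmented.

augmented fifth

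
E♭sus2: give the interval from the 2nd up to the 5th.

P4

The chord tones of E♭sus2 are E♭–F–B♭.
The 2nd is F and the 5th is B♭.
Counting 4 letters and 5 half steps from F gives a perfect fourth.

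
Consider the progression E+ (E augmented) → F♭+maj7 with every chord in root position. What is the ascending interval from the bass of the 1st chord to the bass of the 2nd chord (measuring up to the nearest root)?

The roots are E and F♭.
E up to F♭ is 0 semitones, a whole step narrower than a major second, so the interval is diminished.

diminished second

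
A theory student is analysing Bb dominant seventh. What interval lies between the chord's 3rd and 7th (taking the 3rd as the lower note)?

Spelling the chord: Bb, D, F, Ab.
That puts D below Ab.
From D to Ab: 6 semitones over a fifth = diminished.
That tritone between 3rd and 7th is what gives the dominant seventh its pull toward resolution.

diminished 5th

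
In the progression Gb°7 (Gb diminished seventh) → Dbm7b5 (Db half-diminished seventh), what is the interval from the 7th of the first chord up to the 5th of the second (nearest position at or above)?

major 3rd

The 7th of Gb°7 (Gb diminished seventh) is Fbb; the 5th of Dbm7b5 (Db half-diminished seventh) is Abb.
Fbb up to Abb spans 3 letter names and 4 semitones — a major third.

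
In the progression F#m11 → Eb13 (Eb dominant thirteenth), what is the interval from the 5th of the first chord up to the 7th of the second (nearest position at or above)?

diminished second

F#m11 has C# as its 5th, and Eb13 (Eb dominant thirteenth) has Db as its 7th.
2 letter names make it a second; at 0 semitones (a whole step narrower than major) the quality is diminished.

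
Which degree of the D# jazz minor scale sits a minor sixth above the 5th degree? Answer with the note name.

The scale is D# E# F# G# A# B# C##.
The 5th degree is A#; a minor sixth above that is F# — scale degree 3.

F#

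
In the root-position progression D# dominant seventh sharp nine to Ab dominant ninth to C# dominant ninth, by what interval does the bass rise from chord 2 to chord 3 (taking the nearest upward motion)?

augmented 3rd

The roots are Ab and C#.
Ab up to C# is 5 semitones, a half step wider than a major third, so the interval is augmented.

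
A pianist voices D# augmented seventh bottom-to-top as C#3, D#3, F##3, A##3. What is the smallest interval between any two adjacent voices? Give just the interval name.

Adjacent intervals: C#3→D#3 = major second; D#3→F##3 = major third; F##3→A##3 = major third.
The smallest is C#3 to D#3, a major second (2 semitones).

major second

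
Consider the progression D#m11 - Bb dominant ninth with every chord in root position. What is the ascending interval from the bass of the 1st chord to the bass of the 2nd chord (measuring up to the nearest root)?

The roots are D# and Bb.
From D# to Bb: 7 semitones over a sixth = diminished.

diminished sixth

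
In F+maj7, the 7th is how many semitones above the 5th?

3

Fmaj7#5: F, A, C♯, E.
C♯ to E is a minor third: 3 semitones.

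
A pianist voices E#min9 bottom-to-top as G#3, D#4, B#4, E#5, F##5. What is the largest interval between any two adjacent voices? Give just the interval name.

Adjacent intervals: G#3→D#4 = perfect fifth; D#4→B#4 = major sixth; B#4→E#5 = perfect fourth; E#5→F##5 = major second.
The largest is D#4 to B#4, a major sixth (9 semitones).

M6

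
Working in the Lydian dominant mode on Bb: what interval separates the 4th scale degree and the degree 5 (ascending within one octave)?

Spelling the Lydian dominant mode on Bb: Bb C D E F G Ab.
4th scale degree = E; 5th degree = F.
From E to F: 1 semitone over a second = minor.

minor second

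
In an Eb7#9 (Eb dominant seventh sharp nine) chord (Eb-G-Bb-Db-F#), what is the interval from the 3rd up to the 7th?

diminished fifth

That puts G below Db.
From G to Db: 6 semitones over a fifth = diminished.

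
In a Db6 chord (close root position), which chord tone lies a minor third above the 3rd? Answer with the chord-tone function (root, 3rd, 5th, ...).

Spelling the chord: Db F Ab Bb.
The 3rd is F. A minor third above F is Ab.
Ab is the chord's 5th.

5th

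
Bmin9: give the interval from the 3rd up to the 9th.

Spelling the chord: B, D, F♯, A, C♯.
So we need the interval from D up to C♯.
Counting 7 letters and 11 half steps from D gives a major seventh.

major seventh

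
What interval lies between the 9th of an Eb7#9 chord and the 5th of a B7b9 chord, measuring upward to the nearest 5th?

P1

Eb7#9 has F# as its 9th, and B7b9 has F# as its 5th.
F# up to F# spans 1 letter names and 0 semitones — a perfect unison.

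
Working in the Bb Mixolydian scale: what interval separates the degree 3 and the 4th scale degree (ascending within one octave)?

Bb mixolydian: Bb C D Eb F G Ab.
Degree 3 = D; 4th scale degree = Eb.
D up to Eb is 1 semitone, a half step narrower than a major second, so the interval is minor.

minor second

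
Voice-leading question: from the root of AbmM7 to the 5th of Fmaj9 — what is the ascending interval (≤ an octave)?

major third

The root of AbmM7 is Ab; the 5th of Fmaj9 is C.
Ab up to C spans 3 letter names and 4 semitones — a major third.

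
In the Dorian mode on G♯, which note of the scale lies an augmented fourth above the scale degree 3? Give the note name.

The scale is G♯ A♯ B C♯ D♯ E♯ F♯.
The scale degree 3 is B; an augmented fourth above that is E♯ — scale degree 6.

E#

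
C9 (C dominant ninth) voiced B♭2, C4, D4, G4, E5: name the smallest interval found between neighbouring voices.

Adjacent intervals: B♭2→C4 = major ninth; C4→D4 = major second; D4→G4 = perfect fourth; G4→E5 = major sixth.
The smallest is C4 to D4, a major second (2 semitones).

M2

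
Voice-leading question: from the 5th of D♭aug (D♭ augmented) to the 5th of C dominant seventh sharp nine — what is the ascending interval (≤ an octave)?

D♭aug (D♭ augmented) has A as its 5th, and C dominant seventh sharp nine has G as its 5th.
7 letter names make it a seventh; at 10 semitones (a half step narrower than major) the quality is minor.

minor seventh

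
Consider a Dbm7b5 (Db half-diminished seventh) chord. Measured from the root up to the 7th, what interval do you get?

minor 7th

Dbm7b5 (Db half-diminished seventh) is spelled Db Fb Abb Cb.
That puts Db below Cb.
Db up to Cb is 10 semitones, a half step narrower than a major seventh, so the interval is minor.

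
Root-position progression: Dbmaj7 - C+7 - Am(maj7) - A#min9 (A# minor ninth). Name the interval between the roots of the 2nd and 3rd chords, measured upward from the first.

major 6th

The roots are C and A.
C up to A spans 6 letter names and 9 semitones — a major sixth.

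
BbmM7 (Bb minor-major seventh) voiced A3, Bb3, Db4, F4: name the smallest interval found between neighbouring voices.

minor second

Adjacent intervals: A3→Bb3 = minor second; Bb3→Db4 = minor third; Db4→F4 = major third.
The smallest is A3 to Bb3, a minor second (1 semitone).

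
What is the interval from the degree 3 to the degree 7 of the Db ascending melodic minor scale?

Spelling the Db ascending melodic minor scale: Db Eb Fb Gb Ab Bb C.
So we need the interval from Fb up to C.
From Fb to C: 8 semitones over a fifth = augmented.

augmented fifth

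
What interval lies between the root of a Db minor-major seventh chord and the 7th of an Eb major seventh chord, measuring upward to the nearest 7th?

The root of Db minor-major seventh is Db; the 7th of Eb major seventh is D.
Db up to D is 1 semitone, a half step wider than a perfect unison, so the interval is augmented.

A1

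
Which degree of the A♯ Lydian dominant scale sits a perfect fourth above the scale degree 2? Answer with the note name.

The scale is A♯ B♯ C𝄪 D𝄪 E♯ F𝄪 G♯.
The scale degree 2 is B♯; a perfect fourth above that is E♯ — scale degree 5.

E#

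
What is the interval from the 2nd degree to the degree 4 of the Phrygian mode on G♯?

Spelling the Phrygian mode on G♯: G♯ A B C♯ D♯ E F♯.
The 2nd degree is A and the degree 4 is C♯.
Counting 3 letters and 4 half steps from A gives a major third.

M3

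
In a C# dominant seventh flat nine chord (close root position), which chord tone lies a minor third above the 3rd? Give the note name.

G#

The chord tones of C#7b9 are C#, E#, G#, B, D.
The 3rd is E#. A minor third above E# is G#.
G# is the chord's 5th.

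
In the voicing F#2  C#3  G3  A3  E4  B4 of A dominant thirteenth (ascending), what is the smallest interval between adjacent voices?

major second

Adjacent intervals: F#2→C#3 = perfect fifth; C#3→G3 = diminished fifth; G3→A3 = major second; A3→E4 = perfect fifth; E4→B4 = perfect fifth.
The smallest is G3 to A3, a major second (2 semitones).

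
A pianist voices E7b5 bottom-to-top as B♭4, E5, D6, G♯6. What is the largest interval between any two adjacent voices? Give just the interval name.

Adjacent intervals: B♭4→E5 = augmented fourth; E5→D6 = minor seventh; D6→G♯6 = augmented fourth.
The largest is E5 to D6, a minor seventh (10 semitones).

minor seventh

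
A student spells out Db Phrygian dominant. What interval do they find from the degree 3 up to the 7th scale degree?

diminished 5th

Db phrygian dominant: Db Ebb F Gb Ab Bbb Cb.
Degree 3 = F; 7th degree = Cb.
F up to Cb is 6 semitones, a half step narrower than a perfect fifth, so the interval is diminished.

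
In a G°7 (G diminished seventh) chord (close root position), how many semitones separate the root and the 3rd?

3

Spelling the chord: G–Bb–Db–Fb.
G to Bb is a minor third: 3 semitones.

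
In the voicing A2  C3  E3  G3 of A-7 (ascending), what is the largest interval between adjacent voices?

Adjacent intervals: A2→C3 = minor third; C3→E3 = major third; E3→G3 = minor third.
The largest is C3 to E3, a major third (4 semitones).

M3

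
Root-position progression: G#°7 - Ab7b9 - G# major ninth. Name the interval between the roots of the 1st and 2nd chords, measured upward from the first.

The roots are G# and Ab.
2 letter names make it a second; at 0 semitones (a whole step narrower than major) the quality is diminished.

diminished second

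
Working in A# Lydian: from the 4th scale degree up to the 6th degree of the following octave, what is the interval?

A# lydian: A# B# C## D## E# F## G##.
So we need the interval from D## up to F##.
10 letter names make it a tenth; at 15 semitones (a half step narrower than major) the quality is minor.

minor tenth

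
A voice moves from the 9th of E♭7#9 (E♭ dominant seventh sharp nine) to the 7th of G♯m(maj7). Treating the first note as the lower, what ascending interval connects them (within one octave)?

The 9th of E♭7#9 (E♭ dominant seventh sharp nine) is F♯; the 7th of G♯m(maj7) is F𝄪.
From F♯ to F𝄪: 1 semitone over a unison = augmented.

augmented 1st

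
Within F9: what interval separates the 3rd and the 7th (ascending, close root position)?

diminished fifth

F9 (F dominant ninth): F, A, C, Eb, G.
That puts A below Eb.
5 letter names make it a fifth; at 6 semitones (a half step narrower than perfect) the quality is diminished.
That tritone between 3rd and 7th is what gives the dominant seventh its pull toward resolution.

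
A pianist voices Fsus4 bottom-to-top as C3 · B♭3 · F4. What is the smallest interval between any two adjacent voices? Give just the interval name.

P5

Adjacent intervals: C3→B♭3 = minor seventh; B♭3→F4 = perfect fifth.
The smallest is B♭3 to F4, a perfect fifth (7 semitones).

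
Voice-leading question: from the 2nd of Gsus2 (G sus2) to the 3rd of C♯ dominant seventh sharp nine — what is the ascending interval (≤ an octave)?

augmented fifth

The 2nd of Gsus2 (G sus2) is A; the 3rd of C♯ dominant seventh sharp nine is E♯.
A up to E♯ is 8 semitones, a half step wider than a perfect fifth, so the interval is augmented.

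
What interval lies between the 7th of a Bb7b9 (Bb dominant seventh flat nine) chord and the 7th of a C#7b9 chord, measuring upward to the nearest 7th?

augmented second

The 7th of Bb7b9 (Bb dominant seventh flat nine) is Ab; the 7th of C#7b9 is B.
Ab up to B is 3 semitones, a half step wider than a major second, so the interval is augmented.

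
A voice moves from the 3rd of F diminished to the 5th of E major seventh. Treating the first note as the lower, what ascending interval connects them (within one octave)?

F diminished has Ab as its 3rd, and E major seventh has B as its 5th.
2 letter names make it a second; at 3 semitones (a half step wider than major) the quality is augmented.

A2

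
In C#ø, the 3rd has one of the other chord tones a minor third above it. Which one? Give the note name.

C#ø: C#-E-G-B.
The 3rd is E. A minor third above E is G.
G is the chord's 5th.

G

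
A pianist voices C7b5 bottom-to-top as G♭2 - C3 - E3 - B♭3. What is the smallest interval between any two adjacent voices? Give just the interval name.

major third

Adjacent intervals: G♭2→C3 = augmented fourth; C3→E3 = major third; E3→B♭3 = diminished fifth.
The smallest is C3 to E3, a major third (4 semitones).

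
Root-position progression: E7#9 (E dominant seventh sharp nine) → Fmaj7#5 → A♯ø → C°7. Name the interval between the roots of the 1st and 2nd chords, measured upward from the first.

The roots are E and F.
2 letter names make it a second; at 1 semitone (a half step narrower than major) the quality is minor.

m2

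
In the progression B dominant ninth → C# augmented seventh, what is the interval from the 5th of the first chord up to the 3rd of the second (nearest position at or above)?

The 5th of B dominant ninth is F#; the 3rd of C# augmented seventh is E#.
Counting 7 letters and 11 half steps from F# gives a major seventh.

major 7th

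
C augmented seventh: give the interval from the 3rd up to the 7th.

d5

C+7 (C augmented seventh) is spelled C-E-G#-Bb.
That puts E below Bb.
From E to Bb: 6 semitones over a fifth = diminished.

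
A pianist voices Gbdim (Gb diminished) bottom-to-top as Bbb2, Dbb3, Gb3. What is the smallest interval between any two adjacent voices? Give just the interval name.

minor third

Adjacent intervals: Bbb2→Dbb3 = minor third; Dbb3→Gb3 = augmented fourth.
The smallest is Bbb2 to Dbb3, a minor third (3 semitones).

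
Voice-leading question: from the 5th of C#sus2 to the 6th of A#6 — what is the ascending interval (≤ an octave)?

C#sus2 has G# as its 5th, and A#6 has F## as its 6th.
Counting 7 letters and 11 half steps from G# gives a major seventh.

major seventh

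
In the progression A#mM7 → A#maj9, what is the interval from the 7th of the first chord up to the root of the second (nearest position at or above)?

A#mM7 has G## as its 7th, and A#maj9 has A# as its root.
2 letter names make it a second; at 1 semitone (a half step narrower than major) the quality is minor.

minor second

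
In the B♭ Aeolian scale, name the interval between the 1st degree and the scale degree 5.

B♭ natural minor: B♭ C D♭ E♭ F G♭ A♭.
1st degree = B♭; 5th scale degree = F.
From B♭ to F is 7 semitones, exactly the perfect fifth.

perfect fifth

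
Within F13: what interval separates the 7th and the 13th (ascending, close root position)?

The chord tones of F13 (F dominant thirteenth) are F A C E♭ G D.
7th = E♭; 13th = D.
E♭ up to D spans 7 letter names and 11 semitones — a major seventh.

major seventh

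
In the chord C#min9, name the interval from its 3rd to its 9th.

C# minor ninth is spelled C#, E, G#, B, D#.
That puts E below D#.
From E to D# is 11 semitones, exactly the major seventh.

M7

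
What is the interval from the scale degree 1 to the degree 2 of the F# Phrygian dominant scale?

minor 2nd

F# phrygian dominant: F# G A# B C# D E.
The scale degree 1 is F# and the 2nd scale degree is G.
From F# to G: 1 semitone over a second = minor.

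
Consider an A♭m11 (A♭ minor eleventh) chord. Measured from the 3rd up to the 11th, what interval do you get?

A♭m11: A♭–C♭–E♭–G♭–B♭–D♭.
3rd = C♭; 11th = D♭.
From C♭ to D♭ is 14 semitones, exactly the major ninth.

major ninth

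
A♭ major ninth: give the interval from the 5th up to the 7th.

major third

The chord tones of A♭maj9 are A♭ C E♭ G B♭.
5th = E♭; 7th = G.
E♭ up to G spans 3 letter names and 4 semitones — a major third.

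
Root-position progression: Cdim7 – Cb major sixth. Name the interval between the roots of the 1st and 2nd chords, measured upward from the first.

The roots are C and Cb.
C up to Cb is 11 semitones, a half step narrower than a perfect octave, so the interval is diminished.

d8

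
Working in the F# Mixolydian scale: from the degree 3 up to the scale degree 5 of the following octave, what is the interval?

Spelling the F# Mixolydian scale: F# G# A# B C# D# E.
The degree 3 is A# and the 5th scale degree (up an octave) is C#.
From A# to C#: 15 semitones over a tenth = minor.

minor tenth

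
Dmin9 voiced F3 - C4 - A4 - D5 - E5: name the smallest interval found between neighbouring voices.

Adjacent intervals: F3→C4 = perfect fifth; C4→A4 = major sixth; A4→D5 = perfect fourth; D5→E5 = major second.
The smallest is D5 to E5, a major second (2 semitones).

major second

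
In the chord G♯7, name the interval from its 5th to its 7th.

minor third

G♯ dominant seventh is spelled G♯ B♯ D♯ F♯.
So we need the interval from D♯ up to F♯.
From D♯ to F♯: 3 semitones over a third = minor.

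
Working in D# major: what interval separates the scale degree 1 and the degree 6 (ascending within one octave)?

The scale runs D# E# F## G# A# B# C##.
Scale degree 1 = D#; scale degree 6 = B#.
Counting 6 letters and 9 half steps from D# gives a major sixth.

major sixth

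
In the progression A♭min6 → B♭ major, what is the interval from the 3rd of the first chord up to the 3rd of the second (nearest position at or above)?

augmented second

The 3rd of A♭min6 is C♭; the 3rd of B♭ major is D.
C♭ up to D is 3 semitones, a half step wider than a major second, so the interval is augmented.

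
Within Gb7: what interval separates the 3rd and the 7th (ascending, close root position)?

Gb7 (Gb dominant seventh): Gb–Bb–Db–Fb.
The 3rd is Bb and the 7th is Fb.
Bb up to Fb is 6 semitones, a half step narrower than a perfect fifth, so the interval is diminished.
That tritone between 3rd and 7th is what gives the dominant seventh its pull toward resolution.

diminished fifth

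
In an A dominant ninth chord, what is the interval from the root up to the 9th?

M9

Spelling the chord: A C# E G B.
So we need the interval from A up to B.
From A to B is 14 semitones, exactly the major ninth.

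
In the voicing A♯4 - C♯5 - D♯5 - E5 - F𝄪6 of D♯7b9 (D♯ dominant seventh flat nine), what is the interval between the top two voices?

Those voices are E5 and F𝄪6.
9 letter names make it a ninth; at 15 semitones (a half step wider than major) the quality is augmented.

A9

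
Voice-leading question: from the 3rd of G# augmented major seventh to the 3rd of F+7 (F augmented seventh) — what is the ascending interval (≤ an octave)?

G# augmented major seventh has B# as its 3rd, and F+7 (F augmented seventh) has A as its 3rd.
B# up to A is 9 semitones, a whole step narrower than a major seventh, so the interval is diminished.

diminished 7th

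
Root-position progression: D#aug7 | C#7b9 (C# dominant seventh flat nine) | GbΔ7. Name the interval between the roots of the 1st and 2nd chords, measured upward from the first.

The roots are D# and C#.
From D# to C#: 10 semitones over a seventh = minor.

minor seventh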